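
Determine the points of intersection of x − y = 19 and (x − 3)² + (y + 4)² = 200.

(1, −18) and (17, −2)

Substitute y = x − 19:
2x² − 36x + 34 = 0  ⟹  x² − 18x + 17 = 0
x = 17 or x = 1, giving (17, −2) and (1, −18).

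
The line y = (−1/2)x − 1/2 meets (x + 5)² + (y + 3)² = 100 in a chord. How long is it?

8√5

Express y = (−1 − x)/2 and substitute into the circle:
5x² + 30x − 275 = 0  ⟹  x² + 6x − 55 = 0
x = 5 or x = −11, giving (5, −3) and (−11, 5).
|(5, −3) − (−11, 5)| = √((16)² + (−8)²) = 8√5.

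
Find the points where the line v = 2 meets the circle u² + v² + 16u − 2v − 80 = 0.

From the line, v = 2. Substituting:
u² + 16u − 80 = 0
u = 4 or u = −20, giving (4, 2) and (−20, 2).

(−20, 2) and (4, 2)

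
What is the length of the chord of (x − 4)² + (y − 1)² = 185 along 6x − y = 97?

Centre (4, 1), r² = 185. Perpendicular distance d from centre to line = |−74| / √37 = 74/√37.
Half the chord is √(r² − d²) = √(37), so the full chord is 2√37.

2√37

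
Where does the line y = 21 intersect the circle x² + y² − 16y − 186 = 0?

(−9, 21) and (9, 21)

Substitute y = 21:
x² − 81 = 0
x = 9 or x = −9, giving (9, 21) and (−9, 21).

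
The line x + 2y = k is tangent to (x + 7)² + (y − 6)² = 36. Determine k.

k = 5 ± 6√5

For a tangent, require d(centre, line) = r = 6.
|1·(−7) + 2·6 − k| / √5 = 6
|k − (5)| = 6√5.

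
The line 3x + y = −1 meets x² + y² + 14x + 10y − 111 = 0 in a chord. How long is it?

7√10

From the line, y = −3x − 1. Substituting:
10x² − 10x − 120 = 0  ⟹  x² − x − 12 = 0
x = 4 or x = −3, giving (4, −13) and (−3, 8).
|(4, −13) − (−3, 8)| = √((7)² + (−21)²) = 7√10.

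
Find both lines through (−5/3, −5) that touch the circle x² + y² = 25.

Let a tangent through (−5/3, −5) have slope m. Its distance from (0, 0) must equal 5:
(5/3m − (5))² = 25(m² + 1)
4m² + 3m = 0, so m = 0 or m = −3/4.
With m = 0: y = −5. With m = −3/4: 3x + 4y = −25.

y = −5 and 3x + 4y = −25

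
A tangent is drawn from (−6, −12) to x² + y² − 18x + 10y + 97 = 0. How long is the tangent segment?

With centre O = (9, −5), |OP|² = 274 and r² = 9.
Power of the point: PT² = |PO|² − r² = 265, so PT = √265.

√265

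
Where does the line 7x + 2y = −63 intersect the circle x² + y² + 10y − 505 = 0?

Express y = (−63 − 7x)/2 and substitute into the circle:
53x² + 742x + 689 = 0  ⟹  x² + 14x + 13 = 0
x = −1 or x = −13, giving (−1, −28) and (−13, 14).

(−13, 14) and (−1, −28)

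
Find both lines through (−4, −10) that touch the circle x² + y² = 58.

Write the tangent as mx − y + (−10 − m·(−4)) = 0 and set its distance from the centre to √58:
(4m − (10))² = 58(m² + 1)
21m² + 40m − 21 = 0, so m = 3/7 or m = −7/3.
With m = 3/7: 3x − 7y = 58. With m = −7/3: 7x + 3y = −58.

3x − 7y = 58 and 7x + 3y = −58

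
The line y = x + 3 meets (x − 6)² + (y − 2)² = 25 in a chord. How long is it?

√2

From the line, y = x + 3. Substituting:
2x² − 10x + 12 = 0  ⟹  x² − 5x + 6 = 0
x = 3 or x = 2, giving (3, 6) and (2, 5).
Chord length = distance between (3, 6) and (2, 5) = √2 = √2.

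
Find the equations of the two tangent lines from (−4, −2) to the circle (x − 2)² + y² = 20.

Let a tangent through (−4, −2) have slope m. Its distance from (2, 0) must equal 2√5:
[m·(6) − (2)]² = 20(m² + 1)
2m² − 3m − 2 = 0, so m = −1/2 or m = 2.
Through (−4, −2) these give x + 2y = −8 and 2x − y = −6.

x + 2y = −8 and 2x − y = −6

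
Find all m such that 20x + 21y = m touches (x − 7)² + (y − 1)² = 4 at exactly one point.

m = 103 or m = 219

Tangency holds when the distance from the centre (7, 1) to the line equals the radius 2:
|20·7 + 21·1 − m| / √841 = 2
|m − (161)| = 2·29, so m = 219 or m = 103.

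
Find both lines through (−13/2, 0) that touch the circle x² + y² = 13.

Let a tangent through (−13/2, 0) have slope m. Its distance from (0, 0) must equal √13:
[m·(13/2) − (0)]² = 13(m² + 1)
9m² − 4 = 0, so m = 2/3 or m = −2/3.
Through (−13/2, 0) these give 2x − 3y = −13 and 2x + 3y = −13.

2x − 3y = −13 and 2x + 3y = −13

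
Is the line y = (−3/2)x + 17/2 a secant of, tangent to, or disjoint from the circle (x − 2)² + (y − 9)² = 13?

secant

Centre (2, 9), r² = 13. Distance² from centre to line = (7)²/13 = 49/13.
Since d² < r², the line cuts the circle twice.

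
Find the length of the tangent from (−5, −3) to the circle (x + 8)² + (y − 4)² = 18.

The centre is (−8, 4) and r = 3√2. The square of the distance from P to the centre is 9 + 49 = 58.
Power of the point: PT² = |PO|² − r² = 40, so PT = 2√10.

2√10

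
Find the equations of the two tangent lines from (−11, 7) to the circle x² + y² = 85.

9x + 2y = −85 and 2x − 9y = −85

A line y − (7) = m(x − (−11)) is tangent when its distance from (0, 0) is √85:
[m·(11) − (−7)]² = 85(m² + 1)
18m² + 77m − 18 = 0, so m = −9/2 or m = 2/9.
Through (−11, 7) these give 9x + 2y = −85 and 2x − 9y = −85.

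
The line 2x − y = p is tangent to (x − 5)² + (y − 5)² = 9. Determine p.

Tangency holds when the distance from the centre (5, 5) to the line equals the radius 3:
|2·5 − 1·5 − p| / √5 = 3
|p − (5)| = 3√5.

p = 5 ± 3√5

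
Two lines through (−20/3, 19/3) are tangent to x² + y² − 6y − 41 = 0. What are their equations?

x − y = −13 and 7x − y = −53

Let a tangent through (−20/3, 19/3) have slope m. Its distance from (0, 3) must equal 5√2:
(20/3m − (−10/3))² = 50(m² + 1)
m² − 8m + 7 = 0, so m = 1 or m = 7.
Through (−20/3, 19/3) these give x − y = −13 and 7x − y = −53.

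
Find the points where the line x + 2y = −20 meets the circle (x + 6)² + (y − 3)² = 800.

Substitute y = (−20 − x)/2:
5x² + 100x − 2380 = 0  ⟹  x² + 20x − 476 = 0
x = 14 or x = −34, giving (14, −17) and (−34, 7).

(−34, 7) and (14, −17)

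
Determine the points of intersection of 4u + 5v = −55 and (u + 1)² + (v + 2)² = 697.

(−25, 9) and (15, −23)

From the line, v = (−55 − 4u)/5. Substituting:
41u² + 410u − 15375 = 0  ⟹  u² + 10u − 375 = 0
u = 15 or u = −25, giving (15, −23) and (−25, 9).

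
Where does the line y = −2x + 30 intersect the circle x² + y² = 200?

(10, 10) and (14, 2)

Express y = −2x + 30 and substitute into the circle:
5x² − 120x + 700 = 0  ⟹  x² − 24x + 140 = 0
x = 14 or x = 10, giving (14, 2) and (10, 10).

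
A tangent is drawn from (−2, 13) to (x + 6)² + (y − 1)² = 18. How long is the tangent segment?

The centre is (−6, 1) and r = 3√2. The square of the distance from P to the centre is 16 + 144 = 160.
The tangent meets the radius at right angles, so tangent² = |PO|² − r² = 160 − 18 = 142.

√142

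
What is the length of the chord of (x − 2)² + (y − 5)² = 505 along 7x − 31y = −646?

√1010

Substitute y = (646 + 7x)/31:
1010x² + 3030x − 240380 = 0  ⟹  x² + 3x − 238 = 0
x = 14 or x = −17, giving (14, 24) and (−17, 17).
|(14, 24) − (−17, 17)| = √((31)² + (7)²) = √1010.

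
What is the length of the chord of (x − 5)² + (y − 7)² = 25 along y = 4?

8

Centre (5, 7), r² = 25. Perpendicular distance d from centre to line = |3| / √1 = 3.
Chord = 2√(r² − d²) = 2·√(16) = 8.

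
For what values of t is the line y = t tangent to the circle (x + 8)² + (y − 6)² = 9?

For a tangent, require d(centre, line) = r = 3.
|0·(−8) + 1·6 − t| / √1 = 3
|t − (6)| = 3, so t = 9 or t = 3.

t = 3 or t = 9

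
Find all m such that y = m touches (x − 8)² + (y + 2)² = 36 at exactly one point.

For a tangent, require d(centre, line) = r = 6.
|0·8 + 1·(−2) − m| / √1 = 6
|m − (−2)| = 6, so m = 4 or m = −8.

m = −8 or m = 4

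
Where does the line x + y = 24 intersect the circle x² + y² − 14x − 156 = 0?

Express y = −x + 24 and substitute into the circle:
2x² − 62x + 420 = 0  ⟹  x² − 31x + 210 = 0
x = 21 or x = 10, giving (21, 3) and (10, 14).

(10, 14) and (21, 3)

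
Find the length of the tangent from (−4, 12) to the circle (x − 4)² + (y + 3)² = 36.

The centre is (4, −3) and r = 6. The square of the distance from P to the centre is 64 + 225 = 289.
By the tangent–radius right angle, tangent length = √(|PO|² − r²) = √253.

√253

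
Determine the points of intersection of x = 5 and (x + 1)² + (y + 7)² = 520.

(5, −29) and (5, 15)

The line gives x = 5. Substituting into the circle:
y² + 14y − 435 = 0
y = 15 or y = −29, giving (5, 15) and (5, −29).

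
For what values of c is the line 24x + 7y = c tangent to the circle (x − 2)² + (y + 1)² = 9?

c = −34 or c = 116

Tangency holds when the distance from the centre (2, −1) to the line equals the radius 3:
|24·2 + 7·(−1) − c| / √625 = 3
|c − (41)| = 3·25, so c = 116 or c = −34.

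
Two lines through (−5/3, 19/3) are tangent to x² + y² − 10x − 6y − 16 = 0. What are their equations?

Let a tangent through (−5/3, 19/3) have slope m. Its distance from (5, 3) must equal 5√2:
[m·(20/3) − (−10/3)]² = 50(m² + 1)
m² − 8m + 7 = 0, so m = 7 or m = 1.
With m = 7: 7x − y = −18. With m = 1: x − y = −8.

7x − y = −18 and x − y = −8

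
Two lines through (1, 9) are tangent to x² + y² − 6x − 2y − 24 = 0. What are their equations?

3x + 5y = 48 and 5x − 3y = −22

A line y − (9) = m(x − (1)) is tangent when its distance from (3, 1) is √34:
[m·(2) − (−8)]² = 34(m² + 1)
15m² − 16m − 15 = 0, so m = −3/5 or m = 5/3.
Through (1, 9) these give 3x + 5y = 48 and 5x − 3y = −22.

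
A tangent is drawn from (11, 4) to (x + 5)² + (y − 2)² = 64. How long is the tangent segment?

14

The centre is (−5, 2) and r = 8. The square of the distance from P to the centre is 256 + 4 = 260.
The tangent meets the radius at right angles, so tangent² = |PO|² − r² = 260 − 64 = 196.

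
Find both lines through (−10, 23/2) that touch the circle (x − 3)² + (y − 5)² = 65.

Let a tangent through (−10, 23/2) have slope m. Its distance from (3, 5) must equal √65:
(13m − (−13/2))² = 65(m² + 1)
32m² + 52m − 7 = 0, so m = 1/8 or m = −7/4.
With m = 1/8: x − 8y = −102. With m = −7/4: 7x + 4y = −24.

x − 8y = −102 and 7x + 4y = −24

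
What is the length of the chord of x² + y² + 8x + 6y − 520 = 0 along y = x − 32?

Express y = x − 32 and substitute into the circle:
2x² − 50x + 312 = 0  ⟹  x² − 25x + 156 = 0
x = 13 or x = 12, giving (13, −19) and (12, −20).
|(13, −19) − (12, −20)| = √((1)² + (1)²) = √2.

√2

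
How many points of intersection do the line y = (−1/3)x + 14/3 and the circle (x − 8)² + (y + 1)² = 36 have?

2

Substituting the line into the circle gives 10x² − 178x + 541 = 0.
Δ = 31684 − 21640 = 10044.
Two real roots: the line is a secant.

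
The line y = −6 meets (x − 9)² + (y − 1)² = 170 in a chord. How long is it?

From the line, y = −6. Substituting:
x² − 18x − 40 = 0
x = 20 or x = −2, giving (20, −6) and (−2, −6).
Chord length = distance between (20, −6) and (−2, −6) = √484 = 22.

22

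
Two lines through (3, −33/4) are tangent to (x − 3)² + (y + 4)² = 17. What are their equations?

x + 4y = −30 and x − 4y = 36

A line y − (−33/4) = m(x − (3)) is tangent when its distance from (3, −4) is √17:
[m·(0) − (17/4)]² = 17(m² + 1)
16m² − 1 = 0, so m = −1/4 or m = 1/4.
Through (3, −33/4) these give x + 4y = −30 and x − 4y = 36.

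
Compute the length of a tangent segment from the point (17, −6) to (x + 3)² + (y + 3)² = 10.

With centre O = (−3, −3), |OP|² = 409 and r² = 10.
Power of the point: PT² = |PO|² − r² = 399, so PT = √399.

√399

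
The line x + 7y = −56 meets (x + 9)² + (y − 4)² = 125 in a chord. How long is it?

The distance from (−9, 4) to the line is 75/√50, and r² = 125.
Half the chord is √(r² − d²) = √(25/2), so the full chord is 5√2.

5√2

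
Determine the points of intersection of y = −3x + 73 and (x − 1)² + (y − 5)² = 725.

(15, 28) and (26, −5)

Express y = −3x + 73 and substitute into the circle:
10x² − 410x + 3900 = 0  ⟹  x² − 41x + 390 = 0
x = 26 or x = 15, giving (26, −5) and (15, 28).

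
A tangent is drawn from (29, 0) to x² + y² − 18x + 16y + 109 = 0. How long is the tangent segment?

With centre O = (9, −8), |OP|² = 464 and r² = 36.
Power of the point: PT² = |PO|² − r² = 428, so PT = 2√107.

2√107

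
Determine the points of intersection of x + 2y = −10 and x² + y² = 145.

From the line, y = (−10 − x)/2. Substituting:
5x² + 20x − 480 = 0  ⟹  x² + 4x − 96 = 0
x = 8 or x = −12, giving (8, −9) and (−12, 1).

(−12, 1) and (8, −9)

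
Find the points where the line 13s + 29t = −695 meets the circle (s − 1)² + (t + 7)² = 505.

(−20, −15) and (9, −28)

Substitute t = (−695 − 13s)/29:
1010s² + 11110s − 181800 = 0  ⟹  s² + 11s − 180 = 0
s = 9 or s = −20, giving (9, −28) and (−20, −15).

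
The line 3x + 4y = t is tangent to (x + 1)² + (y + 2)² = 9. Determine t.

For a tangent, require d(centre, line) = r = 3.
|3·(−1) + 4·(−2) − t| / √25 = 3
|t − (−11)| = 3·5, so t = 4 or t = −26.

t = −26 or t = 4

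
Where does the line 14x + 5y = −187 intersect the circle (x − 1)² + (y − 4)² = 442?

Substitute y = (−187 − 14x)/5:
221x² + 5746x + 31824 = 0  ⟹  x² + 26x + 144 = 0
x = −8 or x = −18, giving (−8, −15) and (−18, 13).

(−18, 13) and (−8, −15)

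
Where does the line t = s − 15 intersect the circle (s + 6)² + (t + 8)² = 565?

(−15, −30) and (16, 1)

From the line, t = s − 15. Substituting:
2s² − 2s − 480 = 0  ⟹  s² − s − 240 = 0
s = 16 or s = −15, giving (16, 1) and (−15, −30).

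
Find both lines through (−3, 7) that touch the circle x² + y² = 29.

Write the tangent as mx − y + (7 − m·(−3)) = 0 and set its distance from the centre to √29:
[m·(3) − (−7)]² = 29(m² + 1)
10m² − 21m − 10 = 0, so m = −2/5 or m = 5/2.
With m = −2/5: 2x + 5y = 29. With m = 5/2: 5x − 2y = −29.

2x + 5y = 29 and 5x − 2y = −29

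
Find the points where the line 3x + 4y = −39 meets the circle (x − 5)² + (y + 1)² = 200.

Substitute y = (−39 − 3x)/4:
25x² + 50x − 1575 = 0  ⟹  x² + 2x − 63 = 0
x = 7 or x = −9, giving (7, −15) and (−9, −3).

(−9, −3) and (7, −15)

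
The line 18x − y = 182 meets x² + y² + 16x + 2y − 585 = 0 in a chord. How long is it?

10√13

From the line, y = 18x − 182. Substituting:
325x² − 6500x + 32175 = 0  ⟹  x² − 20x + 99 = 0
x = 11 or x = 9, giving (11, 16) and (9, −20).
|(11, 16) − (9, −20)| = √((2)² + (36)²) = 10√13.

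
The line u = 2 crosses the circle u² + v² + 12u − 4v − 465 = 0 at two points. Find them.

The line gives u = 2. Substituting into the circle:
v² − 4v − 437 = 0
v = 23 or v = −19, giving (2, 23) and (2, −19).

(2, −19) and (2, 23)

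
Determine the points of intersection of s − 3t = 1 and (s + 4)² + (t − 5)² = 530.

From the line, t = (−1 + s)/3. Substituting:
10s² + 40s − 4370 = 0  ⟹  s² + 4s − 437 = 0
s = 19 or s = −23, giving (19, 6) and (−23, −8).

(−23, −8) and (19, 6)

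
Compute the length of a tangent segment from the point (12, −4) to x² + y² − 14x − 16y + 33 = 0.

√89

With centre O = (7, 8), |OP|² = 169 and r² = 80.
The tangent meets the radius at right angles, so tangent² = |PO|² − r² = 169 − 80 = 89.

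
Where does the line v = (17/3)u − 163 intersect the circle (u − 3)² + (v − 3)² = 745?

Express v = (−489 + 17u)/3 and substitute into the circle:
298u² − 16986u + 241380 = 0  ⟹  u² − 57u + 810 = 0
u = 30 or u = 27, giving (30, 7) and (27, −10).

(27, −10) and (30, 7)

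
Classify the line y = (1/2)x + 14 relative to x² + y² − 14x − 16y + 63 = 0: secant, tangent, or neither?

neither

Centre (7, 8), r² = 50. Distance² from centre to line = (19)²/5 = 361/5.
Since d² > r², the line lies outside the circle.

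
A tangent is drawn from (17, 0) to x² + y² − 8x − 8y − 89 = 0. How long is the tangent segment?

8

Centre (4, 4), r² = 121. |PO|² = (13)² + (−4)² = 185.
By the tangent–radius right angle, tangent length = √(|PO|² − r²) = √64 = 8.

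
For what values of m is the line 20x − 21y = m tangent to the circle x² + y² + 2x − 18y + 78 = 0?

m = −267 or m = −151

For a tangent, require d(centre, line) = r = 2.
|20·(−1) − 21·9 − m| / √841 = 2
|m − (−209)| = 2·29, so m = −151 or m = −267.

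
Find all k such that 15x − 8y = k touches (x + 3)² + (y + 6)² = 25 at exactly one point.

The line touches the circle iff its distance from (−3, −6) is 5:
|15·(−3) − 8·(−6) − k| / √289 = 5
|k − (3)| = 5·17, so k = 88 or k = −82.

k = −82 or k = 88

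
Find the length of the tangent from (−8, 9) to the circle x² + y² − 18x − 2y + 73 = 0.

The centre is (9, 1) and r = 3. The square of the distance from P to the centre is 289 + 64 = 353.
By the tangent–radius right angle, tangent length = √(|PO|² − r²) = √344 = 2√86.

2√86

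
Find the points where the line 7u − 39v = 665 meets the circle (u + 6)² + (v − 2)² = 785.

(−22, −21) and (17, −14)

Express v = (−665 + 7u)/39 and substitute into the circle:
1570u² + 7850u − 587180 = 0  ⟹  u² + 5u − 374 = 0
u = 17 or u = −22, giving (17, −14) and (−22, −21).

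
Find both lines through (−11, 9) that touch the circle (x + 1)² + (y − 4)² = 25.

y = 9 and 4x + 3y = −17

Write the tangent as mx − y + (9 − m·(−11)) = 0 and set its distance from the centre to 5:
[m·(10) − (−5)]² = 25(m² + 1)
3m² + 4m = 0, so m = 0 or m = −4/3.
Through (−11, 9) these give y = 9 and 4x + 3y = −17.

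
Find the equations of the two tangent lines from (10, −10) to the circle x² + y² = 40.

3x + y = 20 and x + 3y = −20

A line y − (−10) = m(x − (10)) is tangent when its distance from (0, 0) is 2√10:
[m·(−10) − (10)]² = 40(m² + 1)
3m² + 10m + 3 = 0, so m = −3 or m = −1/3.
Through (10, −10) these give 3x + y = 20 and x + 3y = −20.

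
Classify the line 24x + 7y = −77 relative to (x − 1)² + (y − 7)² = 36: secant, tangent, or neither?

tangent

Centre (1, 7), r² = 36. Distance² from centre to line = (150)²/625 = 36.
Since d² = r², the line is tangent.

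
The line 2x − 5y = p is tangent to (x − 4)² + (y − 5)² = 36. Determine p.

The line touches the circle iff its distance from (4, 5) is 6:
|2·4 − 5·5 − p| / √29 = 6
|p − (−17)| = 6√29.

p = −17 ± 6√29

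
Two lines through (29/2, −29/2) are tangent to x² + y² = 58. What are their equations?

A line y − (−29/2) = m(x − (29/2)) is tangent when its distance from (0, 0) is √58:
(−29/2m − (29/2))² = 58(m² + 1)
21m² + 58m + 21 = 0, so m = −3/7 or m = −7/3.
Through (29/2, −29/2) these give 3x + 7y = −58 and 7x + 3y = 58.

3x + 7y = −58 and 7x + 3y = 58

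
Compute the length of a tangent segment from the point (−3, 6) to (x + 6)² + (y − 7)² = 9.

1

With centre O = (−6, 7), |OP|² = 10 and r² = 9.
The tangent meets the radius at right angles, so tangent² = |PO|² − r² = 10 − 9 = 1.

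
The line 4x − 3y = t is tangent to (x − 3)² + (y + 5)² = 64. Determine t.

Tangency holds when the distance from the centre (3, −5) to the line equals the radius 8:
|4·3 − 3·(−5) − t| / √25 = 8
|t − (27)| = 8·5, so t = 67 or t = −13.

t = −13 or t = 67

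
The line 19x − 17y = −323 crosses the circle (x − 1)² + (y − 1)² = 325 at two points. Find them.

From the line, y = (323 + 19x)/17. Substituting:
650x² + 11050x = 0  ⟹  x² + 17x = 0
x = 0 or x = −17, giving (0, 19) and (−17, 0).

(−17, 0) and (0, 19)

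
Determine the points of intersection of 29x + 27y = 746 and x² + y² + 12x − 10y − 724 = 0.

(−5, 33) and (22, 4)

Substitute y = (746 − 29x)/27:
1570x² − 26690x − 172700 = 0  ⟹  x² − 17x − 110 = 0
x = 22 or x = −5, giving (22, 4) and (−5, 33).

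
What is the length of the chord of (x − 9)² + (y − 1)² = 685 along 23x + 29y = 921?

√1370

From the line, y = (921 − 23x)/29. Substituting:
1370x² − 56170x + 287700 = 0  ⟹  x² − 41x + 210 = 0
x = 35 or x = 6, giving (35, 4) and (6, 27).
Chord length = distance between (35, 4) and (6, 27) = √1370 = √1370.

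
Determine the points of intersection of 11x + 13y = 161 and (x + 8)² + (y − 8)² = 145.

(−9, 20) and (4, 9)

Express y = (161 − 11x)/13 and substitute into the circle:
290x² + 1450x − 10440 = 0  ⟹  x² + 5x − 36 = 0
x = 4 or x = −9, giving (4, 9) and (−9, 20).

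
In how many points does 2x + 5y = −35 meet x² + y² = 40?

0

d² = (2·0 + 5·0 − (−35))²/29 = 1225/29; r² = 40.
Since d² > r², the line lies outside the circle.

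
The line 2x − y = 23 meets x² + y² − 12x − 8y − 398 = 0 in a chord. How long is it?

18√5

The distance from (6, 4) to the line is 15/√5, and r² = 450.
Chord = 2√(r² − d²) = 2·√(405) = 18√5.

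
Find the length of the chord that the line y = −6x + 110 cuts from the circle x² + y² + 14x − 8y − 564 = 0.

2√37

Centre (−7, 4), r² = 629. Perpendicular distance d from centre to line = |−148| / √37 = 148/√37.
Half the chord is √(r² − d²) = √(37), so the full chord is 2√37.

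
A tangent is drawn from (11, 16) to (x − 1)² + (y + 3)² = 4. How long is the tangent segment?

√457

Centre (1, −3), r² = 4. |PO|² = (10)² + (19)² = 461.
The tangent meets the radius at right angles, so tangent² = |PO|² − r² = 461 − 4 = 457.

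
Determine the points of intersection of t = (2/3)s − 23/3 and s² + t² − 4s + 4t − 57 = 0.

(−2, −9) and (10, −1)

From the line, t = (−23 + 2s)/3. Substituting:
13s² − 104s − 260 = 0  ⟹  s² − 8s − 20 = 0
s = 10 or s = −2, giving (10, −1) and (−2, −9).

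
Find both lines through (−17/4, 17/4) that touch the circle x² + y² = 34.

A line y − (17/4) = m(x − (−17/4)) is tangent when its distance from (0, 0) is √34:
[m·(17/4) − (−17/4)]² = 34(m² + 1)
15m² − 34m + 15 = 0, so m = 3/5 or m = 5/3.
With m = 3/5: 3x − 5y = −34. With m = 5/3: 5x − 3y = −34.

3x − 5y = −34 and 5x − 3y = −34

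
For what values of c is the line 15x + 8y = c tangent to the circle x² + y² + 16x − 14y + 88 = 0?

Tangency holds when the distance from the centre (−8, 7) to the line equals the radius 5:
|15·(−8) + 8·7 − c| / √289 = 5
|c − (−64)| = 5·17, so c = 21 or c = −149.

c = −149 or c = 21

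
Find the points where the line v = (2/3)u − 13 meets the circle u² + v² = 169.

From the line, v = (−39 + 2u)/3. Substituting:
13u² − 156u = 0  ⟹  u² − 12u = 0
u = 12 or u = 0, giving (12, −5) and (0, −13).

(0, −13) and (12, −5)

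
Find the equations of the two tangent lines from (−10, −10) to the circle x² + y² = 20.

x − 2y = 10 and 2x − y = −10

Write the tangent as mx − y + (−10 − m·(−10)) = 0 and set its distance from the centre to 2√5:
[m·(10) − (10)]² = 20(m² + 1)
2m² − 5m + 2 = 0, so m = 1/2 or m = 2.
With m = 1/2: x − 2y = 10. With m = 2: 2x − y = −10.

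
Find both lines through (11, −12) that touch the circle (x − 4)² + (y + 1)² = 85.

Let a tangent through (11, −12) have slope m. Its distance from (4, −1) must equal √85:
(−7m − (11))² = 85(m² + 1)
18m² − 77m − 18 = 0, so m = −2/9 or m = 9/2.
With m = −2/9: 2x + 9y = −86. With m = 9/2: 9x − 2y = 123.

2x + 9y = −86 and 9x − 2y = 123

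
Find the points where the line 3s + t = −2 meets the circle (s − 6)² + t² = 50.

Express t = −3s − 2 and substitute into the circle:
10s² − 10 = 0  ⟹  s² − 1 = 0
s = 1 or s = −1, giving (1, −5) and (−1, 1).

(−1, 1) and (1, −5)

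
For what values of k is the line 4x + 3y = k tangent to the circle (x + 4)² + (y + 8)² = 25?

k = −65 or k = −15

The line touches the circle iff its distance from (−4, −8) is 5:
|4·(−4) + 3·(−8) − k| / √25 = 5
|k − (−40)| = 5·5, so k = −15 or k = −65.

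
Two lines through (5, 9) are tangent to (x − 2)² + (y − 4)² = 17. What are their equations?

4x + y = 29 and x − 4y = −31

A line y − (9) = m(x − (5)) is tangent when its distance from (2, 4) is √17:
(−3m − (−5))² = 17(m² + 1)
4m² + 15m − 4 = 0, so m = −4 or m = 1/4.
Through (5, 9) these give 4x + y = 29 and x − 4y = −31.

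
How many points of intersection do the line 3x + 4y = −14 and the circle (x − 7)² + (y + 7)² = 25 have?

2

Centre (7, −7), r² = 25. Distance² from centre to line = (7)²/25 = 49/25.
Since d² < r², the line cuts the circle twice.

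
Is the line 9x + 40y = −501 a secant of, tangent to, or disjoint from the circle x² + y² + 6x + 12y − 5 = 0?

secant

Centre (−3, −6), r² = 50. Distance² from centre to line = (234)²/1681 = 54756/1681.
Since d² < r², the line cuts the circle twice.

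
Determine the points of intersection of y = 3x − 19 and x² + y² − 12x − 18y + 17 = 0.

(6, −1) and (12, 17)

From the line, y = 3x − 19. Substituting:
10x² − 180x + 720 = 0  ⟹  x² − 18x + 72 = 0
x = 12 or x = 6, giving (12, 17) and (6, −1).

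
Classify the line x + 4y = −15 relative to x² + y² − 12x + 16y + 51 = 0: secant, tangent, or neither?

secant

d² = (1·6 + 4·(−8) − (−15))²/17 = 121/17; r² = 49.
Since d² < r², the line cuts the circle twice.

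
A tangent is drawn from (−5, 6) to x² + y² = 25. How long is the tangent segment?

6

With centre O = (0, 0), |OP|² = 61 and r² = 25.
The tangent meets the radius at right angles, so tangent² = |PO|² − r² = 61 − 25 = 36.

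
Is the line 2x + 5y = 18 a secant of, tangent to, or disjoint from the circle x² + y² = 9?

Substituting the line into the circle gives 29x² − 72x + 99 = 0.
Discriminant = (−72)² − 4·29·(99) = −6300 < 0.
No real roots: the line does not meet the circle.

disjoint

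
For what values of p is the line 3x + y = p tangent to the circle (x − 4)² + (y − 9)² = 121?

The line touches the circle iff its distance from (4, 9) is 11:
|3·4 + 1·9 − p| / √10 = 11
|p − (21)| = 11√10.

p = 21 ± 11√10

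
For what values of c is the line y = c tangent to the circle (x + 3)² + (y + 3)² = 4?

Tangency holds when the distance from the centre (−3, −3) to the line equals the radius 2:
|0·(−3) + 1·(−3) − c| / √1 = 2
|c − (−3)| = 2, so c = −1 or c = −5.

c = −5 or c = −1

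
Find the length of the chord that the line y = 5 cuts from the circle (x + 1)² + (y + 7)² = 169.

From the line, y = 5. Substituting:
x² + 2x − 24 = 0
x = 4 or x = −6, giving (4, 5) and (−6, 5).
|(4, 5) − (−6, 5)| = √((10)² + (0)²) = 10.

10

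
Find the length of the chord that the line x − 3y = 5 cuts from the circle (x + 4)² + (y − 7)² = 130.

4√10

Centre (−4, 7), r² = 130. Perpendicular distance d from centre to line = |−30| / √10 = 30/√10.
Half the chord is √(r² − d²) = √(40), so the full chord is 4√10.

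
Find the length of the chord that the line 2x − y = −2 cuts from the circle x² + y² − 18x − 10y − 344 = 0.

18√5

Express y = 2x + 2 and substitute into the circle:
5x² − 30x − 360 = 0  ⟹  x² − 6x − 72 = 0
x = 12 or x = −6, giving (12, 26) and (−6, −10).
Chord length = distance between (12, 26) and (−6, −10) = √1620 = 18√5.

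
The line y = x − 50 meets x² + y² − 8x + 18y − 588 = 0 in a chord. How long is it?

√2

Centre (4, −9), r² = 685. Perpendicular distance d from centre to line = |−37| / √2 = 37/√2.
Chord = 2√(r² − d²) = 2·√(1/2) = √2.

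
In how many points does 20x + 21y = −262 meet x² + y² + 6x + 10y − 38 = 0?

Substituting the line into the circle gives 841x² + 8926x − 3134 = 0.
Δ = 79673476 − (−10542776) = 90216252.
Two real roots: the line is a secant.

2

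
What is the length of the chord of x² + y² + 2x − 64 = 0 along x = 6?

The distance from (−1, 0) to the line is 7, and r² = 65.
Half the chord is √(r² − d²) = √(16), so the full chord is 8.

8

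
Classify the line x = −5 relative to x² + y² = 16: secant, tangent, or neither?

neither

Substituting the line into the circle gives y² + 9 = 0.
Δ = 0 − 36 = −36.
No real roots: the line does not meet the circle.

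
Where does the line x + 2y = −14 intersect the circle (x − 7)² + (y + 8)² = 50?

Substitute y = (−14 − x)/2:
5x² − 60x = 0  ⟹  x² − 12x = 0
x = 12 or x = 0, giving (12, −13) and (0, −7).

(0, −7) and (12, −13)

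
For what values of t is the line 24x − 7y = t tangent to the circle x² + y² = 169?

t = −325 or t = 325

The line touches the circle iff its distance from (0, 0) is 13:
|24·0 − 7·0 − t| / √625 = 13
|t| = 13·25, so t = 325 or t = −325.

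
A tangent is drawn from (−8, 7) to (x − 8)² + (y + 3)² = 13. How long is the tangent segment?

With centre O = (8, −3), |OP|² = 356 and r² = 13.
Power of the point: PT² = |PO|² − r² = 343, so PT = 7√7.

7√7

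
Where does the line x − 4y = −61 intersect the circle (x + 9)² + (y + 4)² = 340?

Express y = (61 + x)/4 and substitute into the circle:
17x² + 442x + 1785 = 0  ⟹  x² + 26x + 105 = 0
x = −5 or x = −21, giving (−5, 14) and (−21, 10).

(−21, 10) and (−5, 14)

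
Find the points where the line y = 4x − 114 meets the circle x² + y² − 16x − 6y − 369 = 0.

From the line, y = 4x − 114. Substituting:
17x² − 952x + 13311 = 0  ⟹  x² − 56x + 783 = 0
x = 29 or x = 27, giving (29, 2) and (27, −6).

(27, −6) and (29, 2)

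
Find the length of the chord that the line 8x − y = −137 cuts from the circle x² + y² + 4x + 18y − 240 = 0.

2√65

Substitute y = 8x + 137:
65x² + 2340x + 20995 = 0  ⟹  x² + 36x + 323 = 0
x = −17 or x = −19, giving (−17, 1) and (−19, −15).
Chord length = distance between (−17, 1) and (−19, −15) = √260 = 2√65.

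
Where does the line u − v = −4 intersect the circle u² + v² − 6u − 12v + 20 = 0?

(−1, 3) and (6, 10)

Express v = u + 4 and substitute into the circle:
2u² − 10u − 12 = 0  ⟹  u² − 5u − 6 = 0
u = 6 or u = −1, giving (6, 10) and (−1, 3).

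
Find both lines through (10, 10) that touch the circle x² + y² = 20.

Let a tangent through (10, 10) have slope m. Its distance from (0, 0) must equal 2√5:
[m·(−10) − (−10)]² = 20(m² + 1)
2m² − 5m + 2 = 0, so m = 1/2 or m = 2.
Through (10, 10) these give x − 2y = −10 and 2x − y = 10.

x − 2y = −10 and 2x − y = 10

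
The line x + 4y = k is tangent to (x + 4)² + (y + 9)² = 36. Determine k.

For a tangent, require d(centre, line) = r = 6.
|1·(−4) + 4·(−9) − k| / √17 = 6
|k − (−40)| = 6√17.

k = −40 ± 6√17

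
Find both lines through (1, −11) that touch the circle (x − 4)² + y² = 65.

Write the tangent as mx − y + (−11 − m·(1)) = 0 and set its distance from the centre to √65:
(3m − (11))² = 65(m² + 1)
28m² + 33m − 28 = 0, so m = −7/4 or m = 4/7.
With m = −7/4: 7x + 4y = −37. With m = 4/7: 4x − 7y = 81.

7x + 4y = −37 and 4x − 7y = 81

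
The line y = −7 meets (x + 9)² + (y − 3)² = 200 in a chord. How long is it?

The distance from (−9, 3) to the line is 10, and r² = 200.
Chord = 2√(r² − d²) = 2·√(100) = 20.

20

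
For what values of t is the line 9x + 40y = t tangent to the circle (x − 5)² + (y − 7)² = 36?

The line touches the circle iff its distance from (5, 7) is 6:
|9·5 + 40·7 − t| / √1681 = 6
|t − (325)| = 6·41, so t = 571 or t = 79.

t = 79 or t = 571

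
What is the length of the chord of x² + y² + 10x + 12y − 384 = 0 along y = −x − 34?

Substitute y = −x − 34:
2x² + 66x + 364 = 0  ⟹  x² + 33x + 182 = 0
x = −7 or x = −26, giving (−7, −27) and (−26, −8).
|(−7, −27) − (−26, −8)| = √((19)² + (−19)²) = 19√2.

19√2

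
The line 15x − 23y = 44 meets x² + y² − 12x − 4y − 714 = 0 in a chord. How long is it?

2√754

Substitute y = (−44 + 15x)/23:
754x² − 9048x − 371722 = 0  ⟹  x² − 12x − 493 = 0
x = 29 or x = −17, giving (29, 17) and (−17, −13).
Chord length = distance between (29, 17) and (−17, −13) = √3016 = 2√754.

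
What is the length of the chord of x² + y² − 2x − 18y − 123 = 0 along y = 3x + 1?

Substitute y = 3x + 1:
10x² − 50x − 140 = 0  ⟹  x² − 5x − 14 = 0
x = 7 or x = −2, giving (7, 22) and (−2, −5).
Chord length = distance between (7, 22) and (−2, −5) = √810 = 9√10.

9√10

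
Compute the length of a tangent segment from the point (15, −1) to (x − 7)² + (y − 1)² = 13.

√55

Centre (7, 1), r² = 13. |PO|² = (8)² + (−2)² = 68.
By the tangent–radius right angle, tangent length = √(|PO|² − r²) = √55.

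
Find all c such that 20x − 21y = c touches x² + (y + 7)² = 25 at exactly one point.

c = 2 or c = 292

The line touches the circle iff its distance from (0, −7) is 5:
|20·0 − 21·(−7) − c| / √841 = 5
|c − (147)| = 5·29, so c = 292 or c = 2.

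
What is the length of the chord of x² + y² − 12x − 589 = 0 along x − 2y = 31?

20√5

Substitute y = (−31 + x)/2:
5x² − 110x − 1395 = 0  ⟹  x² − 22x − 279 = 0
x = 31 or x = −9, giving (31, 0) and (−9, −20).
Chord length = distance between (31, 0) and (−9, −20) = √2000 = 20√5.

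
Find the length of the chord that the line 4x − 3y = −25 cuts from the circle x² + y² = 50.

Express y = (25 + 4x)/3 and substitute into the circle:
25x² + 200x + 175 = 0  ⟹  x² + 8x + 7 = 0
x = −1 or x = −7, giving (−1, 7) and (−7, −1).
Chord length = distance between (−1, 7) and (−7, −1) = √100 = 10.

10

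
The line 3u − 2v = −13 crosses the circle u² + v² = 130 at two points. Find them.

(−9, −7) and (3, 11)

Express v = (13 + 3u)/2 and substitute into the circle:
13u² + 78u − 351 = 0  ⟹  u² + 6u − 27 = 0
u = 3 or u = −9, giving (3, 11) and (−9, −7).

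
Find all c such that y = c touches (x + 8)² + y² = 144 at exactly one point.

The line touches the circle iff its distance from (−8, 0) is 12:
|0·(−8) + 1·0 − c| / √1 = 12
|c| = 12, so c = 12 or c = −12.

c = −12 or c = 12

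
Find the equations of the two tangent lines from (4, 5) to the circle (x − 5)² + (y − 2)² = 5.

A line y − (5) = m(x − (4)) is tangent when its distance from (5, 2) is √5:
(1m − (−3))² = 5(m² + 1)
2m² − 3m − 2 = 0, so m = 2 or m = −1/2.
With m = 2: 2x − y = 3. With m = −1/2: x + 2y = 14.

2x − y = 3 and x + 2y = 14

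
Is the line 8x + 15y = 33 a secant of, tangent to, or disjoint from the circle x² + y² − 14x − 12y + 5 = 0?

secant

Substituting the line into the circle gives 289x² − 2238x − 3726 = 0.
Δ = 5008644 − (−4307256) = 9315900.
Two real roots: the line is a secant.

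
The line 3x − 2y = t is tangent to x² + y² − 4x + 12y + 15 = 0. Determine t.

t = 18 ± 5√13

Tangency holds when the distance from the centre (2, −6) to the line equals the radius 5:
|3·2 − 2·(−6) − t| / √13 = 5
|t − (18)| = 5√13.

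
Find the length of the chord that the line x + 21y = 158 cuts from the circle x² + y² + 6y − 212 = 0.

Substitute y = (158 − x)/21:
442x² − 442x − 48620 = 0  ⟹  x² − x − 110 = 0
x = 11 or x = −10, giving (11, 7) and (−10, 8).
|(11, 7) − (−10, 8)| = √((21)² + (−1)²) = √442.

√442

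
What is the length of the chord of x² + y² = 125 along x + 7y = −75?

The distance from (0, 0) to the line is 75/√50, and r² = 125.
Chord = 2√(r² − d²) = 2·√(25/2) = 5√2.

5√2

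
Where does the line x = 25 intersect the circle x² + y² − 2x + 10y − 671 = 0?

(25, −16) and (25, 6)

The line gives x = 25. Substituting into the circle:
y² + 10y − 96 = 0
y = 6 or y = −16, giving (25, 6) and (25, −16).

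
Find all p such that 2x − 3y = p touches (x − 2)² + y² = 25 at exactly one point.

Tangency holds when the distance from the centre (2, 0) to the line equals the radius 5:
|2·2 − 3·0 − p| / √13 = 5
|p − (4)| = 5√13.

p = 4 ± 5√13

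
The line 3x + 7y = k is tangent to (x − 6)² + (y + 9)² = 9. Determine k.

Tangency holds when the distance from the centre (6, −9) to the line equals the radius 3:
|3·6 + 7·(−9) − k| / √58 = 3
|k − (−45)| = 3√58.

k = −45 ± 3√58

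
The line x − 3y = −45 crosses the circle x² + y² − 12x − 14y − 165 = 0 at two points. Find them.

(−9, 12) and (15, 20)

Substitute y = (45 + x)/3:
10x² − 60x − 1350 = 0  ⟹  x² − 6x − 135 = 0
x = 15 or x = −9, giving (15, 20) and (−9, 12).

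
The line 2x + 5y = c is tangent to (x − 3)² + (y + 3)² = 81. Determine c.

c = −9 ± 9√29

For a tangent, require d(centre, line) = r = 9.
|2·3 + 5·(−3) − c| / √29 = 9
|c − (−9)| = 9√29.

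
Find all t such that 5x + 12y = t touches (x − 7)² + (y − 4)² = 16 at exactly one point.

Tangency holds when the distance from the centre (7, 4) to the line equals the radius 4:
|5·7 + 12·4 − t| / √169 = 4
|t − (83)| = 4·13, so t = 135 or t = 31.

t = 31 or t = 135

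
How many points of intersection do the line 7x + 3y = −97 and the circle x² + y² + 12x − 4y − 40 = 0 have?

2

Centre (−6, 2), r² = 80. Distance² from centre to line = (61)²/58 = 3721/58.
Since d² < r², the line cuts the circle twice.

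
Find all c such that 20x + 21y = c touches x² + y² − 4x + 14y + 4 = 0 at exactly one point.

The line touches the circle iff its distance from (2, −7) is 7:
|20·2 + 21·(−7) − c| / √841 = 7
|c − (−107)| = 7·29, so c = 96 or c = −310.

c = −310 or c = 96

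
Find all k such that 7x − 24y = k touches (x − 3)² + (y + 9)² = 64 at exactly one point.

k = 37 or k = 437

Tangency holds when the distance from the centre (3, −9) to the line equals the radius 8:
|7·3 − 24·(−9) − k| / √625 = 8
|k − (237)| = 8·25, so k = 437 or k = 37.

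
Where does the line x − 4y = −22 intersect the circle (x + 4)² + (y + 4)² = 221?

(−18, 1) and (6, 7)

Substitute y = (22 + x)/4:
17x² + 204x − 1836 = 0  ⟹  x² + 12x − 108 = 0
x = 6 or x = −18, giving (6, 7) and (−18, 1).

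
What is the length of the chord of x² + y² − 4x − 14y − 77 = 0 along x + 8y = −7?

2√65

The distance from (2, 7) to the line is 65/√65, and r² = 130.
Half the chord is √(r² − d²) = √(65), so the full chord is 2√65.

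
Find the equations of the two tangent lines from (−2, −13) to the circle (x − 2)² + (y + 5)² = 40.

Let a tangent through (−2, −13) have slope m. Its distance from (2, −5) must equal 2√10:
[m·(4) − (8)]² = 40(m² + 1)
3m² + 8m − 3 = 0, so m = 1/3 or m = −3.
With m = 1/3: x − 3y = 37. With m = −3: 3x + y = −19.

x − 3y = 37 and 3x + y = −19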